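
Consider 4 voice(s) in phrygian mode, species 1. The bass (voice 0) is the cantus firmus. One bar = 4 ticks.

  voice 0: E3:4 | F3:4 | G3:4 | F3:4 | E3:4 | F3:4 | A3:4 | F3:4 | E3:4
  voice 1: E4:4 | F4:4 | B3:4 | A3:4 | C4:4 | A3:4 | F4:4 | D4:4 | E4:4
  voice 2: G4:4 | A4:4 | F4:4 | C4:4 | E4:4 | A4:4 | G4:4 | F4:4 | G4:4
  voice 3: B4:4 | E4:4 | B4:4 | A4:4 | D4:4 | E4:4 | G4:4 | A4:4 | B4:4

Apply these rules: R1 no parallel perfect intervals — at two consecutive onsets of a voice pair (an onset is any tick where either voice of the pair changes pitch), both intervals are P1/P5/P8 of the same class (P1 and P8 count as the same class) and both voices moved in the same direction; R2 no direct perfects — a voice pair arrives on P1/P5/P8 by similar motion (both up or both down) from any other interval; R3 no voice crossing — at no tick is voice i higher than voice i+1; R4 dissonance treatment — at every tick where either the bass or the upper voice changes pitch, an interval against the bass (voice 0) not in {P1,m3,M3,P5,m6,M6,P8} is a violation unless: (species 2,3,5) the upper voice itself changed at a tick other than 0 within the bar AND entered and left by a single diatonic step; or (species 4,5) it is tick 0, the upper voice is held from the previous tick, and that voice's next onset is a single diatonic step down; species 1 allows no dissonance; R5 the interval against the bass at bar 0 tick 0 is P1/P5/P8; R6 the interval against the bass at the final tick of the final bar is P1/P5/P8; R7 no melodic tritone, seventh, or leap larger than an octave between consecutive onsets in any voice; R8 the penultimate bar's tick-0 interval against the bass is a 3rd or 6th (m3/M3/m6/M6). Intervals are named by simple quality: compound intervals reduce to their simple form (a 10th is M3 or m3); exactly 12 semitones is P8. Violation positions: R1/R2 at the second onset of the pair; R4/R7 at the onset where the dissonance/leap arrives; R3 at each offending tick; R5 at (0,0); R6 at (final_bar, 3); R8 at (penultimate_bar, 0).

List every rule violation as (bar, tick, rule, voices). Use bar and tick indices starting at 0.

bar 0: v0=E3 v1=E4 v2=G4 v3=B4 downbeat P5
bar 1: v0=F3 v1=F4 v2=A4 v3=E4 downbeat M7
bar 2: v0=G3 v1=B3 v2=F4 v3=B4 downbeat M3
bar 3: v0=F3 v1=A3 v2=C4 v3=A4 downbeat M3
bar 4: v0=E3 v1=C4 v2=E4 v3=D4 downbeat m7
bar 5: v0=F3 v1=A3 v2=A4 v3=E4 downbeat M7
bar 6: v0=A3 v1=F4 v2=G4 v3=G4 downbeat m7
bar 7: v0=F3 v1=D4 v2=F4 v3=A4 downbeat M3
bar 8: v0=E3 v1=E4 v2=G4 v3=B4 downbeat P5
  -> R5 @ bar 0 tick 0 v(0, 2): opens on m3
  -> R1 @ bar 1 tick 0 v(0, 1): E3/E4 P8 -> F3/F4 P8 similar
  -> R3 @ bar 1 tick 0 v(2, 3): A4 above E4
  -> R4 @ bar 1 tick 0 v(0, 3): F3/E4 M7 untreated
  -> R3 @ bar 1 tick 1 v(2, 3): A4 above E4
  -> R3 @ bar 1 tick 2 v(2, 3): A4 above E4
  -> R3 @ bar 1 tick 3 v(2, 3): A4 above E4
  -> R4 @ bar 2 tick 0 v(0, 2): G3/F4 m7 untreated
  -> R7 @ bar 2 tick 0 v(1,): F4->B3 leap 6st
  -> R1 @ bar 3 tick 0 v(1, 3): B3/B4 P8 -> A3/A4 P8 similar
  -> R2 @ bar 3 tick 0 v(0, 2): G3/F4 m7 -> F3/C4 P5 similar
  -> R3 @ bar 4 tick 0 v(2, 3): E4 above D4
  -> R4 @ bar 4 tick 0 v(0, 3): E3/D4 m7 untreated
  -> R3 @ bar 4 tick 1 v(2, 3): E4 above D4
  -> R3 @ bar 4 tick 2 v(2, 3): E4 above D4
  -> R3 @ bar 4 tick 3 v(2, 3): E4 above D4
  -> R3 @ bar 5 tick 0 v(2, 3): A4 above E4
  -> R4 @ bar 5 tick 0 v(0, 3): F3/E4 M7 untreated
  -> R3 @ bar 5 tick 1 v(2, 3): A4 above E4
  -> R3 @ bar 5 tick 2 v(2, 3): A4 above E4
  -> R3 @ bar 5 tick 3 v(2, 3): A4 above E4
  -> R4 @ bar 6 tick 0 v(0, 2): A3/G4 m7 untreated
  -> R4 @ bar 6 tick 0 v(0, 3): A3/G4 m7 untreated
  -> R2 @ bar 7 tick 0 v(0, 2): A3/G4 m7 -> F3/F4 P8 similar
  -> R8 @ bar 7 tick 0 v(0, 2): penult P8 not 3rd/6th
  -> R1 @ bar 8 tick 0 v(1, 3): D4/A4 P5 -> E4/B4 P5 similar
  -> R6 @ bar 8 tick 3 v(0, 2): closes on m3

(0, 0, R5, (0, 2))
(1, 0, R1, (0, 1))
(1, 0, R3, (2, 3))
(1, 0, R4, (0, 3))
(1, 1, R3, (2, 3))
(1, 2, R3, (2, 3))
(1, 3, R3, (2, 3))
(2, 0, R4, (0, 2))
(2, 0, R7, (1,))
(3, 0, R1, (1, 3))
(3, 0, R2, (0, 2))
(4, 0, R3, (2, 3))
(4, 0, R4, (0, 3))
(4, 1, R3, (2, 3))
(4, 2, R3, (2, 3))
(4, 3, R3, (2, 3))
(5, 0, R3, (2, 3))
(5, 0, R4, (0, 3))
(5, 1, R3, (2, 3))
(5, 2, R3, (2, 3))
(5, 3, R3, (2, 3))
(6, 0, R4, (0, 2))
(6, 0, R4, (0, 3))
(7, 0, R2, (0, 2))
(7, 0, R8, (0, 2))
(8, 0, R1, (1, 3))
(8, 3, R6, (0, 2))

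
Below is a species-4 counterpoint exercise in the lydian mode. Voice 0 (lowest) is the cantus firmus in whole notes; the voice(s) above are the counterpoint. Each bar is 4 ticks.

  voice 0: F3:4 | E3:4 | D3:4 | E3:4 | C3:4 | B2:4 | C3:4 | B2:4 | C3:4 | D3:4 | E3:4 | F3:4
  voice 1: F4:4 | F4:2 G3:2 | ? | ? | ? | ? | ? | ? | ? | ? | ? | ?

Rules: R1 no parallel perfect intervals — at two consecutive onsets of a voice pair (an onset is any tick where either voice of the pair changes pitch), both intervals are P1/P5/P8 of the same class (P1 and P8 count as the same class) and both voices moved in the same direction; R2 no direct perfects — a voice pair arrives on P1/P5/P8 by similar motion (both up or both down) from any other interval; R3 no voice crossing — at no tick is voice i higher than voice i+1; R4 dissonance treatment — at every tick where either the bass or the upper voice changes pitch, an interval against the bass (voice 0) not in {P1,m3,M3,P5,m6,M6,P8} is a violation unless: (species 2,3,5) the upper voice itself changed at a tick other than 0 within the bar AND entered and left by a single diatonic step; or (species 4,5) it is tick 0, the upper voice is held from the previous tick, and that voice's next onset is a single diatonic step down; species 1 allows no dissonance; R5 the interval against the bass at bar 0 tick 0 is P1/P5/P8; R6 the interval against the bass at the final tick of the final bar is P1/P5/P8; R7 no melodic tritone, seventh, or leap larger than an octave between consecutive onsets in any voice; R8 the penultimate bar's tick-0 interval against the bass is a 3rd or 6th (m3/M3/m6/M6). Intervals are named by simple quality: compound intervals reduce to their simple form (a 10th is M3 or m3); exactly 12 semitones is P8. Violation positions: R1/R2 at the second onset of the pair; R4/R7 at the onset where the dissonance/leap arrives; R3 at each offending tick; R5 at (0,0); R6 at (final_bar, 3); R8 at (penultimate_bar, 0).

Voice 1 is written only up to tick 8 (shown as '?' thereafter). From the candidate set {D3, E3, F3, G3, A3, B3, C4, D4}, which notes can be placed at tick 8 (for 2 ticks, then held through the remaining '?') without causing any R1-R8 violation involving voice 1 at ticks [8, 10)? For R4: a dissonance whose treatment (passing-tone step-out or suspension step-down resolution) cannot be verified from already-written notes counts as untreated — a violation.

D3: violates R2
E3: violates R4
F3: legal
G3: violates R4
A3: legal
B3: legal
C4: violates R4
D4: legal

{A3, B3, D4, F3}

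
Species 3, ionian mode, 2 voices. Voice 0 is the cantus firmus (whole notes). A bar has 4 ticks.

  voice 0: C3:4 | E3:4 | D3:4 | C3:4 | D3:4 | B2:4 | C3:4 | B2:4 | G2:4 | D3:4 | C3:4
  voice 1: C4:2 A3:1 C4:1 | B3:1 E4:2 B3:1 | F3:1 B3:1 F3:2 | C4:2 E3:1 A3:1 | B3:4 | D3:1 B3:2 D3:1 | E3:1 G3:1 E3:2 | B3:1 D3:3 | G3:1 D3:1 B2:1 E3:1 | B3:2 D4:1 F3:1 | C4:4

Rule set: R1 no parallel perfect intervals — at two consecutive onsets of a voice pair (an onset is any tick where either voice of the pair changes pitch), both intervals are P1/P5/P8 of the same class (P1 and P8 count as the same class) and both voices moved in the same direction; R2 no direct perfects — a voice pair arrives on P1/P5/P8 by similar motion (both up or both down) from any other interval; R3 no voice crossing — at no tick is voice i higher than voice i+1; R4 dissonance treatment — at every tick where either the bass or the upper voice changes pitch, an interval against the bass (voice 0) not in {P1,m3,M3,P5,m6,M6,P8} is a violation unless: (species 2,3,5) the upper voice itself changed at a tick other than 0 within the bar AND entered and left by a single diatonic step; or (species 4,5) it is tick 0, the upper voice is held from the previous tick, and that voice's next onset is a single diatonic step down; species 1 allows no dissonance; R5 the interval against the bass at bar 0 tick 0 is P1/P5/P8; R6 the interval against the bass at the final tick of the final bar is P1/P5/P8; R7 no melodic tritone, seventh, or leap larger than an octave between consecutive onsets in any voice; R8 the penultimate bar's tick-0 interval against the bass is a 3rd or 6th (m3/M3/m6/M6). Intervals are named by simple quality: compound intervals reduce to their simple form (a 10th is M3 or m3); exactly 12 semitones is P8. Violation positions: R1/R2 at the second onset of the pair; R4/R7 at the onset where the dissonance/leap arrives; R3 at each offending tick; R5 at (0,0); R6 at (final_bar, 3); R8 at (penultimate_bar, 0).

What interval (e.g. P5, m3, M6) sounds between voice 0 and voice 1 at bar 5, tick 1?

voice 0=B2 voice 1=B3 -> P8

P8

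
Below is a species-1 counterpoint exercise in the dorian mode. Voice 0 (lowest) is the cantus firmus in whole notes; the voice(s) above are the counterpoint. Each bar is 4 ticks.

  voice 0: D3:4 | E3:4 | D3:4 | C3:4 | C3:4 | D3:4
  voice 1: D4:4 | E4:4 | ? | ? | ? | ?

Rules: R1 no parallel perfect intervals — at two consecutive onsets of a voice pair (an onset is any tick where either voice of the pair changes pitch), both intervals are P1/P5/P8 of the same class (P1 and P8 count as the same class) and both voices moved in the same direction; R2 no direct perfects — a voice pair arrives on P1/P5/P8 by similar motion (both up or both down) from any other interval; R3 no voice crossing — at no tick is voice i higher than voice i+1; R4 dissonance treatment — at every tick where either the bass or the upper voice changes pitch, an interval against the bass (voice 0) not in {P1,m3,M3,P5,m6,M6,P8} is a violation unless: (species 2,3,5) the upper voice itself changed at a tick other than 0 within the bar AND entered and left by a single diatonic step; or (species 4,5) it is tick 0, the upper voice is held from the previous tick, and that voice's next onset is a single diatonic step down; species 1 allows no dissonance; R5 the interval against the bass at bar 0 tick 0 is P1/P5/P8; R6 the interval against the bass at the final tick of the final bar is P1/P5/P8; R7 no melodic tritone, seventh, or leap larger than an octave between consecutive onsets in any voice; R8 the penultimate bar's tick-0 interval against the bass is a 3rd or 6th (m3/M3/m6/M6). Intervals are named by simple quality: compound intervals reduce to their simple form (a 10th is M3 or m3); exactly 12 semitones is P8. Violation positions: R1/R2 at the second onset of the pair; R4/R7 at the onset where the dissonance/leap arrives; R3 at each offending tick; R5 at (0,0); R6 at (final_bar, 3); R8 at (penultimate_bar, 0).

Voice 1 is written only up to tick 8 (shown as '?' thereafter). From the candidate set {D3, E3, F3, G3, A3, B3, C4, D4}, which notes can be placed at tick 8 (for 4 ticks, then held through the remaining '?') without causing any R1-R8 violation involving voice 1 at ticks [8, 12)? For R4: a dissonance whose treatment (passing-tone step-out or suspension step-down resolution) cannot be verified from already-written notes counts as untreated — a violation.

D3: violates R1,R7
E3: violates R4
F3: violates R7
G3: violates R4
A3: violates R2
B3: legal
C4: violates R4
D4: violates R1

{B3}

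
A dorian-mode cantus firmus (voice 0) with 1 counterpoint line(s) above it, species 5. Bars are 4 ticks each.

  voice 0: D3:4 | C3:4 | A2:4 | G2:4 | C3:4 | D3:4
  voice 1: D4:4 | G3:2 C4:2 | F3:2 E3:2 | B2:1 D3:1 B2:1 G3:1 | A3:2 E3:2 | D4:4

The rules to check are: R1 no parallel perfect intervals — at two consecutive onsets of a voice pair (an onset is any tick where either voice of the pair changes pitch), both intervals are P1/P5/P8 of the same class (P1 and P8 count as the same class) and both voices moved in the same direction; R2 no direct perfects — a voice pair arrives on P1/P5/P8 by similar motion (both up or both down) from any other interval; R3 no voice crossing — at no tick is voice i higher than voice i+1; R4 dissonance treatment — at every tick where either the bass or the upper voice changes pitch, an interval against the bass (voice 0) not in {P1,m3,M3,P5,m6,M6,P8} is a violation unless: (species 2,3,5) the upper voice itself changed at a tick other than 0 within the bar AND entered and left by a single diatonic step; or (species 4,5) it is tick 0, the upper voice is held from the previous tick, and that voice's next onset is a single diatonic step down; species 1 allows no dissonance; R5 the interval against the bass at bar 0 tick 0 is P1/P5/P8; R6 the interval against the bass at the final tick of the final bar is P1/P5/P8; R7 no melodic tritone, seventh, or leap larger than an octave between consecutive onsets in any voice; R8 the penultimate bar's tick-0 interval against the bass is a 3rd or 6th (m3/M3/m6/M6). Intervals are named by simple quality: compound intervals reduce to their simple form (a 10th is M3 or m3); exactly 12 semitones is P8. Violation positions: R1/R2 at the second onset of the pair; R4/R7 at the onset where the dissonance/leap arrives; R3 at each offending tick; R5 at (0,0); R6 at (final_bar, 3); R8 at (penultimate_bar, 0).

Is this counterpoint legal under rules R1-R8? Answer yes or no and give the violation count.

bar 0: v0=D3 v1=D4 (P8)
bar 1: v0=C3 v1=G3 (P5)
bar 2: v0=A2 v1=F3 (m6)
bar 3: v0=G2 v1=B2 (M3)
bar 4: v0=C3 v1=A3 (M6)
bar 5: v0=D3 v1=D4 (P8)
  R2 @ bar1.0: D3/D4 P8 -> C3/G3 P5 similar
  R2 @ bar5.0: C3/E3 M3 -> D3/D4 P8 similar
  R7 @ bar5.0: E3->D4 leap 10st

No (3 violations)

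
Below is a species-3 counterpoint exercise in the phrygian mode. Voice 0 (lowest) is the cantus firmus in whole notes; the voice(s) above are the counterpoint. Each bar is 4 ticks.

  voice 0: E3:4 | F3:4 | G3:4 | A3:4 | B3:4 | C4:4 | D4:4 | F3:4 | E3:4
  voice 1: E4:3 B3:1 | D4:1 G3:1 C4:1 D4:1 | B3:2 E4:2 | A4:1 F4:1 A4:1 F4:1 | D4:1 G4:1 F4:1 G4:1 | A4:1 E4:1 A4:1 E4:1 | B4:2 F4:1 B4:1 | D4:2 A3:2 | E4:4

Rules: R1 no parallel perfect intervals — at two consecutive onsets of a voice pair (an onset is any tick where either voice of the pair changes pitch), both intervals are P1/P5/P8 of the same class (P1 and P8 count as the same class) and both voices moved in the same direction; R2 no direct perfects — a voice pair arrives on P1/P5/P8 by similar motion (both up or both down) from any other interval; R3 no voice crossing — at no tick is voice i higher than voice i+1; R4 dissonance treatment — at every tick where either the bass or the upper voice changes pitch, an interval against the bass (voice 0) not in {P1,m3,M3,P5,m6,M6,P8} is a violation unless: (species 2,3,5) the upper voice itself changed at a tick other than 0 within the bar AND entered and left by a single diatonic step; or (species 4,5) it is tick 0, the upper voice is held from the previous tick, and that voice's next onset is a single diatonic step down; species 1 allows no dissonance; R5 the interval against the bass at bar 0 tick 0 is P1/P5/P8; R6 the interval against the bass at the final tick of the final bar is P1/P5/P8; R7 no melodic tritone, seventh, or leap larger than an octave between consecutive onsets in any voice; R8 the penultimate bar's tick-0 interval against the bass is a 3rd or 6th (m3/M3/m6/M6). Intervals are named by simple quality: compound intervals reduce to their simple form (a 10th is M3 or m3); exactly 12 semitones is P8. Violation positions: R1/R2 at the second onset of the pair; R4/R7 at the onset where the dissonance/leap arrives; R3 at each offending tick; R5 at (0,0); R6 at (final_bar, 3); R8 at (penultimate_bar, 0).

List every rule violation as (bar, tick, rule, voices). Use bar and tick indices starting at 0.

(1, 1, R4, (0, 1))
(3, 0, R2, (0, 1))
(6, 2, R7, (1,))
(6, 3, R7, (1,))

bar 0: v0=E3 v1=E4 downbeat P8
bar 1: v0=F3 v1=D4 downbeat M6
bar 2: v0=G3 v1=B3 downbeat M3
bar 3: v0=A3 v1=A4 downbeat P8
bar 4: v0=B3 v1=D4 downbeat m3
bar 5: v0=C4 v1=A4 downbeat M6
bar 6: v0=D4 v1=B4 downbeat M6
bar 7: v0=F3 v1=D4 downbeat M6
bar 8: v0=E3 v1=E4 downbeat P8
  -> R4 @ bar 1 tick 1 v(0, 1): F3/G3 M2 untreated
  -> R2 @ bar 3 tick 0 v(0, 1): G3/E4 M6 -> A3/A4 P8 similar
  -> R7 @ bar 6 tick 2 v(1,): B4->F4 leap 6st
  -> R7 @ bar 6 tick 3 v(1,): F4->B4 leap 6st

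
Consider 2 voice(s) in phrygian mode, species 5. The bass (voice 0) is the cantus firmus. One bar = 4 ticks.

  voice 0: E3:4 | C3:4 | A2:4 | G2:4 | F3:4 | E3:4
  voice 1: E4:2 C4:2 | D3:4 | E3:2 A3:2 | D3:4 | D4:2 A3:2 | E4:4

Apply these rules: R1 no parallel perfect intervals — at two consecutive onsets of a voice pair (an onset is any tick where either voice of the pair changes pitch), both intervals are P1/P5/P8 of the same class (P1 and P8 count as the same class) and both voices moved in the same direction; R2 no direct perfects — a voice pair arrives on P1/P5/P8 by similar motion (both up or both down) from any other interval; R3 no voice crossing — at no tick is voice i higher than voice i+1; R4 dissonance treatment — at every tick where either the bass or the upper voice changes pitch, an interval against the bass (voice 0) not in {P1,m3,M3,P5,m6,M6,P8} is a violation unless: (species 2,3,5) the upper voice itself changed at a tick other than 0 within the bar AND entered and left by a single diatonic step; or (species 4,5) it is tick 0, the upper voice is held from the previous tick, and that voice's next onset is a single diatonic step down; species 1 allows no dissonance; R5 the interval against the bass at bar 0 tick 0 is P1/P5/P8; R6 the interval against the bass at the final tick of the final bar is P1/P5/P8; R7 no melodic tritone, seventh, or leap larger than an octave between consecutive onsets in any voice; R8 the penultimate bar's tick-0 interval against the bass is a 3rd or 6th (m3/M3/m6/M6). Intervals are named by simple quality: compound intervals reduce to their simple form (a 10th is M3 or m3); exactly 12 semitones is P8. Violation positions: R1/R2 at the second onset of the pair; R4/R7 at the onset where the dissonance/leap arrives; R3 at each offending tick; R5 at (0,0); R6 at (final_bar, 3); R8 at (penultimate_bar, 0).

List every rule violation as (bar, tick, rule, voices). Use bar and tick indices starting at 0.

bar 0: v0=E3 v1=E4 downbeat P8
bar 1: v0=C3 v1=D3 downbeat M2
bar 2: v0=A2 v1=E3 downbeat P5
bar 3: v0=G2 v1=D3 downbeat P5
bar 4: v0=F3 v1=D4 downbeat M6
bar 5: v0=E3 v1=E4 downbeat P8
  -> R4 @ bar 1 tick 0 v(0, 1): C3/D3 M2 untreated
  -> R7 @ bar 1 tick 0 v(1,): C4->D3 leap 10st
  -> R2 @ bar 3 tick 0 v(0, 1): A2/A3 P8 -> G2/D3 P5 similar
  -> R7 @ bar 4 tick 0 v(0,): G2->F3 leap 10st

(1, 0, R4, (0, 1))
(1, 0, R7, (1,))
(3, 0, R2, (0, 1))
(4, 0, R7, (0,))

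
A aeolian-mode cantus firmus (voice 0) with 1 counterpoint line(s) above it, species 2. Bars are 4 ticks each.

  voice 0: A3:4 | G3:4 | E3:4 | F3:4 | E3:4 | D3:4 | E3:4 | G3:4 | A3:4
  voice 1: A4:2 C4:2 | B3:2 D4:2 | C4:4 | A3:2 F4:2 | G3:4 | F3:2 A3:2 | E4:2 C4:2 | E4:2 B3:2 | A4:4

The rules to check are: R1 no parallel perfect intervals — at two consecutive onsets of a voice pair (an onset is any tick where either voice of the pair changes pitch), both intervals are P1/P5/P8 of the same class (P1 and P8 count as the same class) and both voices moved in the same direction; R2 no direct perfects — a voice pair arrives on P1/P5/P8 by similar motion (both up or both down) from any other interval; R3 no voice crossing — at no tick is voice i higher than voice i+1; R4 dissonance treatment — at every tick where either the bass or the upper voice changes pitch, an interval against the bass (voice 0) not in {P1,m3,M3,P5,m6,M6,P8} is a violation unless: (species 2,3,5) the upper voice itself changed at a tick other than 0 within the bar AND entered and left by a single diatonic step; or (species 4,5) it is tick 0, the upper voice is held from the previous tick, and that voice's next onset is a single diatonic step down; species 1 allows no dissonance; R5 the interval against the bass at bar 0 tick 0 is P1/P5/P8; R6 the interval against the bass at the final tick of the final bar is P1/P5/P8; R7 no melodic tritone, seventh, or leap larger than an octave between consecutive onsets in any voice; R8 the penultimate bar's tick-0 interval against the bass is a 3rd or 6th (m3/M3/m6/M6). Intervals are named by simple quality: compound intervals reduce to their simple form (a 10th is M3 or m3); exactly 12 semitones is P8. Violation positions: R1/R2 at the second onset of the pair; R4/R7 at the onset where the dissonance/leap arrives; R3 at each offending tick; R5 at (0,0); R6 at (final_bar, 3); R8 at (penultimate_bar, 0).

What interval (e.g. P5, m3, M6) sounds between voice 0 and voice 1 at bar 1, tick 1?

M3

voice 0=G3 voice 1=B3 -> M3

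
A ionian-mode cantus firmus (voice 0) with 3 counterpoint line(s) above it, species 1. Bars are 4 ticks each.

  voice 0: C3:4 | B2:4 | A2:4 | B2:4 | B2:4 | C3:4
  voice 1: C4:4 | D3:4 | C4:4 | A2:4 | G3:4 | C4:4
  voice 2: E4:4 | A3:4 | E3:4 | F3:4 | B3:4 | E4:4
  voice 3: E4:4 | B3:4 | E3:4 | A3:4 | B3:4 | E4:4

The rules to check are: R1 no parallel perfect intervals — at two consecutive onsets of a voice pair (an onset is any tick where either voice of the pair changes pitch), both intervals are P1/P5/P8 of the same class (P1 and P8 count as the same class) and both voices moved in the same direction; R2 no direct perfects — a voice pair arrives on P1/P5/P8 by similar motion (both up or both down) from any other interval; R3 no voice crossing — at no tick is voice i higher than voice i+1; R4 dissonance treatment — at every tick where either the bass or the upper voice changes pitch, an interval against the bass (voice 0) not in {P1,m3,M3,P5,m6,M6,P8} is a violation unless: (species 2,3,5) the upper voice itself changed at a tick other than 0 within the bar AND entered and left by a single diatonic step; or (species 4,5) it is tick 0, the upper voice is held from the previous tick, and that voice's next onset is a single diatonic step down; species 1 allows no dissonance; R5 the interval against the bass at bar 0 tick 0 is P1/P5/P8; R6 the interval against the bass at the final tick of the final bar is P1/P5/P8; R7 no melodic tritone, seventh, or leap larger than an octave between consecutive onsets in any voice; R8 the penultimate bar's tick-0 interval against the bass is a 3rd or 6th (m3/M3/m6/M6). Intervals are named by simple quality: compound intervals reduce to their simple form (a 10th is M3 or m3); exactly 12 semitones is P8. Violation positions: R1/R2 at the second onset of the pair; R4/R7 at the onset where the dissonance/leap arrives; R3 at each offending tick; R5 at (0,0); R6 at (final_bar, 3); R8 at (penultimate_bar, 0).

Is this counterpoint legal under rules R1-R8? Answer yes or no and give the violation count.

No (31 violations)

bar 0: v0=C3 v1=C4 v2=E4 v3=E4 (M3)
bar 1: v0=B2 v1=D3 v2=A3 v3=B3 (P8)
bar 2: v0=A2 v1=C4 v2=E3 v3=E3 (P5)
bar 3: v0=B2 v1=A2 v2=F3 v3=A3 (m7)
bar 4: v0=B2 v1=G3 v2=B3 v3=B3 (P8)
bar 5: v0=C3 v1=C4 v2=E4 v3=E4 (M3)
  R5 @ bar0.0: opens on M3
  R5 @ bar0.0: opens on M3
  R2 @ bar1.0: C3/E4 M3 -> B2/B3 P8 similar
  R2 @ bar1.0: C4/E4 M3 -> D3/A3 P5 similar
  R4 @ bar1.0: B2/A3 m7 untreated
  R7 @ bar1.0: C4->D3 leap 10st
  R2 @ bar2.0: B2/A3 m7 -> A2/E3 P5 similar
  R2 @ bar2.0: B2/B3 P8 -> A2/E3 P5 similar
  R2 @ bar2.0: A3/B3 M2 -> E3/E3 P1 similar
  R3 @ bar2.0: C4 above E3
  R7 @ bar2.0: D3->C4 leap 10st
  R3 @ bar2.1: C4 above E3
  R3 @ bar2.2: C4 above E3
  R3 @ bar2.3: C4 above E3
  R3 @ bar3.0: B2 above A2
  R4 @ bar3.0: B2/A2 M2 untreated
  R4 @ bar3.0: B2/F3 TT untreated
  R4 @ bar3.0: B2/A3 m7 untreated
  R7 @ bar3.0: C4->A2 leap 15st
  R3 @ bar3.1: B2 above A2
  R3 @ bar3.2: B2 above A2
  R3 @ bar3.3: B2 above A2
  R2 @ bar4.0: F3/A3 M3 -> B3/B3 P1 similar
  R7 @ bar4.0: A2->G3 leap 10st
  R7 @ bar4.0: F3->B3 leap 6st
  R8 @ bar4.0: penult P8 not 3rd/6th
  R8 @ bar4.0: penult P8 not 3rd/6th
  R1 @ bar5.0: B3/B3 P1 -> E4/E4 P1 similar
  R2 @ bar5.0: B2/G3 m6 -> C3/C4 P8 similar
  R6 @ bar5.3: closes on M3
  R6 @ bar5.3: closes on M3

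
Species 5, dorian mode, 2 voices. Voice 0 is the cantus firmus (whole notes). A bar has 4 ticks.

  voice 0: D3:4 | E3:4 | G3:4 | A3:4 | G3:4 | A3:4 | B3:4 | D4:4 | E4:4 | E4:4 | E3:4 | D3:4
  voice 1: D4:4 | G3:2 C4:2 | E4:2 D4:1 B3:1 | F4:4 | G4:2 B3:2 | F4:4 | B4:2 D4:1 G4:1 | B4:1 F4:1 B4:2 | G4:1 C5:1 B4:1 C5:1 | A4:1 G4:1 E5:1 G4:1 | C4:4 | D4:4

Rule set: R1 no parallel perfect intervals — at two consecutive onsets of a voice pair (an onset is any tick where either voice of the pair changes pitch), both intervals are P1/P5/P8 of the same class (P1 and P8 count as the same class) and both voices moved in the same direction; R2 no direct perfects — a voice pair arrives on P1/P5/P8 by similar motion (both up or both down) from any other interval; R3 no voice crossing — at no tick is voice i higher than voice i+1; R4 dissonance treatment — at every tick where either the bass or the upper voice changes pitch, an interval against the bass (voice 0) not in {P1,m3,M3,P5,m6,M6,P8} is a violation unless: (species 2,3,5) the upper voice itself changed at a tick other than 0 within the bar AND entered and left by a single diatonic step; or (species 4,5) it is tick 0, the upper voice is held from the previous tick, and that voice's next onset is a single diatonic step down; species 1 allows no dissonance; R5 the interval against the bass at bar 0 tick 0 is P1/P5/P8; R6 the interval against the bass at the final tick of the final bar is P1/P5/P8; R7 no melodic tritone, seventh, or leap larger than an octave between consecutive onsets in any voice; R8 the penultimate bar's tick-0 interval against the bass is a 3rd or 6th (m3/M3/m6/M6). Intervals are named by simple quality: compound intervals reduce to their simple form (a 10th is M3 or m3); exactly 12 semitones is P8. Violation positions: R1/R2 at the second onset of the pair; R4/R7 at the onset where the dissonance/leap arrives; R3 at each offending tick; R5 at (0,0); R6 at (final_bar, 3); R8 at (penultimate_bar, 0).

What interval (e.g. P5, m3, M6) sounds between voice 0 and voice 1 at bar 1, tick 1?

m3

voice 0=E3 voice 1=G3 -> m3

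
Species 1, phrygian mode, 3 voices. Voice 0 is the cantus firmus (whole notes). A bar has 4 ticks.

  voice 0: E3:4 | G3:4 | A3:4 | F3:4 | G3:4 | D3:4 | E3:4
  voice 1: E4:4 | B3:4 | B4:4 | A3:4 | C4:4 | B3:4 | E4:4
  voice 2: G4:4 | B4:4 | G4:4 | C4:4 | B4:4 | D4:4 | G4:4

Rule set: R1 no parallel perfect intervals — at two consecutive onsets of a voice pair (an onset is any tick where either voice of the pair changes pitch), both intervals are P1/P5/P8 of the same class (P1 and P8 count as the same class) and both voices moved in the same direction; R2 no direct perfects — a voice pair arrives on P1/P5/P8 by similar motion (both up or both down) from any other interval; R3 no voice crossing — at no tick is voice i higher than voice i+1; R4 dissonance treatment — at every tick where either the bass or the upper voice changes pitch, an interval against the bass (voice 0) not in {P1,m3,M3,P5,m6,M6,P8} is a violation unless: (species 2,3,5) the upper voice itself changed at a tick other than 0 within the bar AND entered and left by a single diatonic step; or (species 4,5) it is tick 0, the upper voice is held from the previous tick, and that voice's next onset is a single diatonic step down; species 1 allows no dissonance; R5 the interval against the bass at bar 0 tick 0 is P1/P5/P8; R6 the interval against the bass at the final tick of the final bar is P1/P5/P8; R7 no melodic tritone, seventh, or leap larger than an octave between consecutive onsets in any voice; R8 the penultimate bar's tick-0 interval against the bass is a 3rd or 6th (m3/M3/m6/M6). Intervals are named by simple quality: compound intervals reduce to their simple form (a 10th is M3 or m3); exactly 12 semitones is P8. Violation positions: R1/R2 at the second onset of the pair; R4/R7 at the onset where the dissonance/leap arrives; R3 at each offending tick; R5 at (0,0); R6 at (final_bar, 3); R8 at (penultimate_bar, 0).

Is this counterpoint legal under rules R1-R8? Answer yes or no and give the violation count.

bar 0: v0=E3 v1=E4 v2=G4 (m3)
bar 1: v0=G3 v1=B3 v2=B4 (M3)
bar 2: v0=A3 v1=B4 v2=G4 (m7)
bar 3: v0=F3 v1=A3 v2=C4 (P5)
bar 4: v0=G3 v1=C4 v2=B4 (M3)
bar 5: v0=D3 v1=B3 v2=D4 (P8)
bar 6: v0=E3 v1=E4 v2=G4 (m3)
  R5 @ bar0.0: opens on m3
  R3 @ bar2.0: B4 above G4
  R4 @ bar2.0: A3/B4 M2 untreated
  R4 @ bar2.0: A3/G4 m7 untreated
  R3 @ bar2.1: B4 above G4
  R3 @ bar2.2: B4 above G4
  R3 @ bar2.3: B4 above G4
  R2 @ bar3.0: A3/G4 m7 -> F3/C4 P5 similar
  R7 @ bar3.0: B4->A3 leap 14st
  R4 @ bar4.0: G3/C4 P4 untreated
  R7 @ bar4.0: C4->B4 leap 11st
  R2 @ bar5.0: G3/B4 M3 -> D3/D4 P8 similar
  R8 @ bar5.0: penult P8 not 3rd/6th
  R2 @ bar6.0: D3/B3 M6 -> E3/E4 P8 similar
  R6 @ bar6.3: closes on m3

No (15 violations)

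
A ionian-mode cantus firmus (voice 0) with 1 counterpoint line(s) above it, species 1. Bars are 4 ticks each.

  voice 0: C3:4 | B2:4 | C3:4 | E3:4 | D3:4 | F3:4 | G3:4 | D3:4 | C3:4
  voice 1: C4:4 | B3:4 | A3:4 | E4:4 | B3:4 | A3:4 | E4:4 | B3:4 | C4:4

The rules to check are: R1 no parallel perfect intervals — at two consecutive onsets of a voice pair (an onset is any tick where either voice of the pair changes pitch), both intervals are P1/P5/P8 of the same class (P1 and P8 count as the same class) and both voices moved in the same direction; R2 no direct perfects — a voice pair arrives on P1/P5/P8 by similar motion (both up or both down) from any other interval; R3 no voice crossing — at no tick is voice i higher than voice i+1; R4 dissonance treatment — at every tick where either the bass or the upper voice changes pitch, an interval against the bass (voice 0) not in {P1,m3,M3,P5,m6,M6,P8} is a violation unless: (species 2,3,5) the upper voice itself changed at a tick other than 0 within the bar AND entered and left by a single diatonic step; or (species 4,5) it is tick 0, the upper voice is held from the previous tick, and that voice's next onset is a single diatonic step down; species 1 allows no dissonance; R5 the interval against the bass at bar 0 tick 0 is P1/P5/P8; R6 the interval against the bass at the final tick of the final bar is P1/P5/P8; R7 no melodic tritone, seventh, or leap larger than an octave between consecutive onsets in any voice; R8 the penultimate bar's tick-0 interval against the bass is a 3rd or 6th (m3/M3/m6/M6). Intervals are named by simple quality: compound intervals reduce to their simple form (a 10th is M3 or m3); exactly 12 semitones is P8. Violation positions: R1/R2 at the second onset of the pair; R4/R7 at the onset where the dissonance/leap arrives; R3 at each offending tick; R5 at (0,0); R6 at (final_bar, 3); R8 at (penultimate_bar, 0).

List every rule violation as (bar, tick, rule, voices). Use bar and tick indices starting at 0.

bar 0: v0=C3 v1=C4 downbeat P8
bar 1: v0=B2 v1=B3 downbeat P8
bar 2: v0=C3 v1=A3 downbeat M6
bar 3: v0=E3 v1=E4 downbeat P8
bar 4: v0=D3 v1=B3 downbeat M6
bar 5: v0=F3 v1=A3 downbeat M3
bar 6: v0=G3 v1=E4 downbeat M6
bar 7: v0=D3 v1=B3 downbeat M6
bar 8: v0=C3 v1=C4 downbeat P8
  -> R1 @ bar 1 tick 0 v(0, 1): C3/C4 P8 -> B2/B3 P8 similar
  -> R2 @ bar 3 tick 0 v(0, 1): C3/A3 M6 -> E3/E4 P8 similar

(1, 0, R1, (0, 1))
(3, 0, R2, (0, 1))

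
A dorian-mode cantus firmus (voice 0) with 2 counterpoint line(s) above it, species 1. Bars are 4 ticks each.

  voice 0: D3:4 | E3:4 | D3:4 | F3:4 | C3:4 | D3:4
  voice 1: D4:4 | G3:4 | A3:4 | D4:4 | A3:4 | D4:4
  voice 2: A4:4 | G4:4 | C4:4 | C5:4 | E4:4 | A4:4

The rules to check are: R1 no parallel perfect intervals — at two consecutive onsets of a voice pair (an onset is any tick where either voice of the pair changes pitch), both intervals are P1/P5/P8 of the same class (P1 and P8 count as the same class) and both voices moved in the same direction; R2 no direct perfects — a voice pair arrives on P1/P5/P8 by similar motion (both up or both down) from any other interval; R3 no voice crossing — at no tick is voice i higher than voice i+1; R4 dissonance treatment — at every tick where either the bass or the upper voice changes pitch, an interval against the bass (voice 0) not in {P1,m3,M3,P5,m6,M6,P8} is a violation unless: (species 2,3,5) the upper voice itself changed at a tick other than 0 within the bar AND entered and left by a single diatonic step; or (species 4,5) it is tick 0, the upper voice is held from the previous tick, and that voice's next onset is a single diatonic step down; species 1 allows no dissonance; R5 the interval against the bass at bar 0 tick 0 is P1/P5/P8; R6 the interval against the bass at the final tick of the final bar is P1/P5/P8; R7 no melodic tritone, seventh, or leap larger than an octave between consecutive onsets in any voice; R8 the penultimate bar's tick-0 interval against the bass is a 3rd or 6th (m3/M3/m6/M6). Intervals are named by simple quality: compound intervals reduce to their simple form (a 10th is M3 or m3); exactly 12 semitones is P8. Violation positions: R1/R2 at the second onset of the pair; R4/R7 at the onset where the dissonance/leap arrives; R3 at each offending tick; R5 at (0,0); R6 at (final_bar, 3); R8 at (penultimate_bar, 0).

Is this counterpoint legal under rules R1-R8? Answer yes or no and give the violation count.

bar 0: v0=D3 v1=D4 v2=A4 (P5)
bar 1: v0=E3 v1=G3 v2=G4 (m3)
bar 2: v0=D3 v1=A3 v2=C4 (m7)
bar 3: v0=F3 v1=D4 v2=C5 (P5)
bar 4: v0=C3 v1=A3 v2=E4 (M3)
bar 5: v0=D3 v1=D4 v2=A4 (P5)
  R2 @ bar1.0: D4/A4 P5 -> G3/G4 P8 similar
  R4 @ bar2.0: D3/C4 m7 untreated
  R2 @ bar3.0: D3/C4 m7 -> F3/C5 P5 similar
  R2 @ bar4.0: D4/C5 m7 -> A3/E4 P5 similar
  R1 @ bar5.0: A3/E4 P5 -> D4/A4 P5 similar
  R2 @ bar5.0: C3/A3 M6 -> D3/D4 P8 similar
  R2 @ bar5.0: C3/E4 M3 -> D3/A4 P5 similar

No (7 violations)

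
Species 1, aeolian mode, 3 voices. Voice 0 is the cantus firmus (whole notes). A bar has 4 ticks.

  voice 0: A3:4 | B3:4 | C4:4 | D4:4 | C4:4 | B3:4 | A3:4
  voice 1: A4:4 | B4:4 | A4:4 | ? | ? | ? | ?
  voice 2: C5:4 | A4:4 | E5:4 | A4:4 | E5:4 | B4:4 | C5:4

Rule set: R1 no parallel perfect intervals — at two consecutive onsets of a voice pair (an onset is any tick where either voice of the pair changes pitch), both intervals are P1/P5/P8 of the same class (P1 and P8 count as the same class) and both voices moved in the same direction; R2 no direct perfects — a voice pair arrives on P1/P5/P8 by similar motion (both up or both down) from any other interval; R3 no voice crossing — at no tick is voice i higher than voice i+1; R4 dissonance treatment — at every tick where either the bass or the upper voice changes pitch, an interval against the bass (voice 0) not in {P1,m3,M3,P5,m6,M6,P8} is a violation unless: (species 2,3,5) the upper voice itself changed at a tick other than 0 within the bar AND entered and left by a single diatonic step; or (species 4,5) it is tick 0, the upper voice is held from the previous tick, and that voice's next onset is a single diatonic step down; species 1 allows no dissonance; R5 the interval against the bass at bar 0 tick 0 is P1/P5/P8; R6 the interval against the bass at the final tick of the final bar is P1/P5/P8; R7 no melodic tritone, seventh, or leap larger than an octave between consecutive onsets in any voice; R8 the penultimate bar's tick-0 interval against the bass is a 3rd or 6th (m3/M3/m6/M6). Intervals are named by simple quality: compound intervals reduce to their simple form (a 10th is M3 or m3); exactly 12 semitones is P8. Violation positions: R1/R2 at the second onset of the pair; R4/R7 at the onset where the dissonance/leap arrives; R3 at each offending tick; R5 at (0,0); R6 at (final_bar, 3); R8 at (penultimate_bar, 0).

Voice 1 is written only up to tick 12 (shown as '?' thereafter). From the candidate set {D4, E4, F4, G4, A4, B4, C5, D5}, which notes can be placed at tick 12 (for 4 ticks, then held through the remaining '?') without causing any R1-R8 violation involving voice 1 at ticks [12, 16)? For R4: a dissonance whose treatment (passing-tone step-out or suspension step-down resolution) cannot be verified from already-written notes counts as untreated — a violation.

{A4, F4}

D4: violates R1
E4: violates R4
F4: legal
G4: violates R4
A4: legal
B4: violates R3
C5: violates R3,R4
D5: violates R2,R3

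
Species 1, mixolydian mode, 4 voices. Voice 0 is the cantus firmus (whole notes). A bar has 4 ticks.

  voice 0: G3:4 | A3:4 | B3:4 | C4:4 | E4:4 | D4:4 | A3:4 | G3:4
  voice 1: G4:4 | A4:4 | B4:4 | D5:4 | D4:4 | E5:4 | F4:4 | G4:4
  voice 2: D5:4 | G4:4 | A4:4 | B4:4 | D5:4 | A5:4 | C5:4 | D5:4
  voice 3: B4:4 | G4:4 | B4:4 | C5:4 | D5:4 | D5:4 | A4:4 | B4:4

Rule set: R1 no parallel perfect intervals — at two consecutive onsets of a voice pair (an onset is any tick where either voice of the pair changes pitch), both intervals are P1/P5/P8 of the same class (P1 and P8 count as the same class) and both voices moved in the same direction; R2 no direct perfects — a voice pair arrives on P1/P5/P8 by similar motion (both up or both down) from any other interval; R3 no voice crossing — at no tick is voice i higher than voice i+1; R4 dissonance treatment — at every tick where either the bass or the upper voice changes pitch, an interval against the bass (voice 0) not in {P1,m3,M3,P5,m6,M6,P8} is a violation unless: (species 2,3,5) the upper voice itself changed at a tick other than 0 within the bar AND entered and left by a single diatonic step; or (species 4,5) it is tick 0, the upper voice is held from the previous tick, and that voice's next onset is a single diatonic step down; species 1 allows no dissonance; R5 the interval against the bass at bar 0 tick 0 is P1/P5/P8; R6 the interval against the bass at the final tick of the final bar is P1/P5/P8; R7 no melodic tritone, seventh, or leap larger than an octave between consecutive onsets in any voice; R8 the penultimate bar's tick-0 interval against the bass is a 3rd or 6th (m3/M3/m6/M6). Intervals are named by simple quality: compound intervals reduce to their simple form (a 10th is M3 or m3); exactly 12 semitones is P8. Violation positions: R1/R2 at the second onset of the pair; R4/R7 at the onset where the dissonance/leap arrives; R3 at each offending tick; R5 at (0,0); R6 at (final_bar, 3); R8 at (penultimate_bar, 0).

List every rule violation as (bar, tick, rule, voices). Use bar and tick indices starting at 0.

bar 0: v0=G3 v1=G4 v2=D5 v3=B4 downbeat M3
bar 1: v0=A3 v1=A4 v2=G4 v3=G4 downbeat m7
bar 2: v0=B3 v1=B4 v2=A4 v3=B4 downbeat P8
bar 3: v0=C4 v1=D5 v2=B4 v3=C5 downbeat P8
bar 4: v0=E4 v1=D4 v2=D5 v3=D5 downbeat m7
bar 5: v0=D4 v1=E5 v2=A5 v3=D5 downbeat P8
bar 6: v0=A3 v1=F4 v2=C5 v3=A4 downbeat P8
bar 7: v0=G3 v1=G4 v2=D5 v3=B4 downbeat M3
  -> R3 @ bar 0 tick 0 v(2, 3): D5 above B4
  -> R5 @ bar 0 tick 0 v(0, 3): opens on M3
  -> R3 @ bar 0 tick 1 v(2, 3): D5 above B4
  -> R3 @ bar 0 tick 2 v(2, 3): D5 above B4
  -> R3 @ bar 0 tick 3 v(2, 3): D5 above B4
  -> R1 @ bar 1 tick 0 v(0, 1): G3/G4 P8 -> A3/A4 P8 similar
  -> R2 @ bar 1 tick 0 v(2, 3): D5/B4 m3 -> G4/G4 P1 similar
  -> R3 @ bar 1 tick 0 v(1, 2): A4 above G4
  -> R4 @ bar 1 tick 0 v(0, 2): A3/G4 m7 untreated
  -> R4 @ bar 1 tick 0 v(0, 3): A3/G4 m7 untreated
  -> R3 @ bar 1 tick 1 v(1, 2): A4 above G4
  -> R3 @ bar 1 tick 2 v(1, 2): A4 above G4
  -> R3 @ bar 1 tick 3 v(1, 2): A4 above G4
  -> R1 @ bar 2 tick 0 v(0, 1): A3/A4 P8 -> B3/B4 P8 similar
  -> R2 @ bar 2 tick 0 v(0, 3): A3/G4 m7 -> B3/B4 P8 similar
  -> R2 @ bar 2 tick 0 v(1, 3): A4/G4 M2 -> B4/B4 P1 similar
  -> R3 @ bar 2 tick 0 v(1, 2): B4 above A4
  -> R4 @ bar 2 tick 0 v(0, 2): B3/A4 m7 untreated
  -> R3 @ bar 2 tick 1 v(1, 2): B4 above A4
  -> R3 @ bar 2 tick 2 v(1, 2): B4 above A4
  -> R3 @ bar 2 tick 3 v(1, 2): B4 above A4
  -> R1 @ bar 3 tick 0 v(0, 3): B3/B4 P8 -> C4/C5 P8 similar
  -> R3 @ bar 3 tick 0 v(1, 2): D5 above B4
  -> R4 @ bar 3 tick 0 v(0, 1): C4/D5 M2 untreated
  -> R4 @ bar 3 tick 0 v(0, 2): C4/B4 M7 untreated
  -> R3 @ bar 3 tick 1 v(1, 2): D5 above B4
  -> R3 @ bar 3 tick 2 v(1, 2): D5 above B4
  -> R3 @ bar 3 tick 3 v(1, 2): D5 above B4
  -> R2 @ bar 4 tick 0 v(2, 3): B4/C5 m2 -> D5/D5 P1 similar
  -> R3 @ bar 4 tick 0 v(0, 1): E4 above D4
  -> R4 @ bar 4 tick 0 v(0, 1): E4/D4 M2 untreated
  -> R4 @ bar 4 tick 0 v(0, 2): E4/D5 m7 untreated
  -> R4 @ bar 4 tick 0 v(0, 3): E4/D5 m7 untreated
  -> R3 @ bar 4 tick 1 v(0, 1): E4 above D4
  -> R3 @ bar 4 tick 2 v(0, 1): E4 above D4
  -> R3 @ bar 4 tick 3 v(0, 1): E4 above D4
  -> R3 @ bar 5 tick 0 v(2, 3): A5 above D5
  -> R4 @ bar 5 tick 0 v(0, 1): D4/E5 M2 untreated
  -> R7 @ bar 5 tick 0 v(1,): D4->E5 leap 14st
  -> R3 @ bar 5 tick 1 v(2, 3): A5 above D5
  -> R3 @ bar 5 tick 2 v(2, 3): A5 above D5
  -> R3 @ bar 5 tick 3 v(2, 3): A5 above D5
  -> R1 @ bar 6 tick 0 v(0, 3): D4/D5 P8 -> A3/A4 P8 similar
  -> R2 @ bar 6 tick 0 v(1, 2): E5/A5 P4 -> F4/C5 P5 similar
  -> R3 @ bar 6 tick 0 v(2, 3): C5 above A4
  -> R7 @ bar 6 tick 0 v(1,): E5->F4 leap 11st
  -> R8 @ bar 6 tick 0 v(0, 3): penult P8 not 3rd/6th
  -> R3 @ bar 6 tick 1 v(2, 3): C5 above A4
  -> R3 @ bar 6 tick 2 v(2, 3): C5 above A4
  -> R3 @ bar 6 tick 3 v(2, 3): C5 above A4
  -> R1 @ bar 7 tick 0 v(1, 2): F4/C5 P5 -> G4/D5 P5 similar
  -> R3 @ bar 7 tick 0 v(2, 3): D5 above B4
  -> R3 @ bar 7 tick 1 v(2, 3): D5 above B4
  -> R3 @ bar 7 tick 2 v(2, 3): D5 above B4
  -> R3 @ bar 7 tick 3 v(2, 3): D5 above B4
  -> R6 @ bar 7 tick 3 v(0, 3): closes on M3

(0, 0, R3, (2, 3))
(0, 0, R5, (0, 3))
(0, 1, R3, (2, 3))
(0, 2, R3, (2, 3))
(0, 3, R3, (2, 3))
(1, 0, R1, (0, 1))
(1, 0, R2, (2, 3))
(1, 0, R3, (1, 2))
(1, 0, R4, (0, 2))
(1, 0, R4, (0, 3))
(1, 1, R3, (1, 2))
(1, 2, R3, (1, 2))
(1, 3, R3, (1, 2))
(2, 0, R1, (0, 1))
(2, 0, R2, (0, 3))
(2, 0, R2, (1, 3))
(2, 0, R3, (1, 2))
(2, 0, R4, (0, 2))
(2, 1, R3, (1, 2))
(2, 2, R3, (1, 2))
(2, 3, R3, (1, 2))
(3, 0, R1, (0, 3))
(3, 0, R3, (1, 2))
(3, 0, R4, (0, 1))
(3, 0, R4, (0, 2))
(3, 1, R3, (1, 2))
(3, 2, R3, (1, 2))
(3, 3, R3, (1, 2))
(4, 0, R2, (2, 3))
(4, 0, R3, (0, 1))
(4, 0, R4, (0, 1))
(4, 0, R4, (0, 2))
(4, 0, R4, (0, 3))
(4, 1, R3, (0, 1))
(4, 2, R3, (0, 1))
(4, 3, R3, (0, 1))
(5, 0, R3, (2, 3))
(5, 0, R4, (0, 1))
(5, 0, R7, (1,))
(5, 1, R3, (2, 3))
(5, 2, R3, (2, 3))
(5, 3, R3, (2, 3))
(6, 0, R1, (0, 3))
(6, 0, R2, (1, 2))
(6, 0, R3, (2, 3))
(6, 0, R7, (1,))
(6, 0, R8, (0, 3))
(6, 1, R3, (2, 3))
(6, 2, R3, (2, 3))
(6, 3, R3, (2, 3))
(7, 0, R1, (1, 2))
(7, 0, R3, (2, 3))
(7, 1, R3, (2, 3))
(7, 2, R3, (2, 3))
(7, 3, R3, (2, 3))
(7, 3, R6, (0, 3))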